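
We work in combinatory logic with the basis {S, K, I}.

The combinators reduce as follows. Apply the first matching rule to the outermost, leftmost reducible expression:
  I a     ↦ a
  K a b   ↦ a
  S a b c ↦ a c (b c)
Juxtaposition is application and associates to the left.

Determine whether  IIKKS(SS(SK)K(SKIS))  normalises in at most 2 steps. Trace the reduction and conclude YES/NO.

Answer: NO — after 2 steps the term is KKS(SS(SK)K(SKIS)), not yet normal

Derivation:
  start: IIKKS(SS(SK)K(SKIS))
  →1  IKKS(SS(SK)K(SKIS))
  →2  KKS(SS(SK)K(SKIS))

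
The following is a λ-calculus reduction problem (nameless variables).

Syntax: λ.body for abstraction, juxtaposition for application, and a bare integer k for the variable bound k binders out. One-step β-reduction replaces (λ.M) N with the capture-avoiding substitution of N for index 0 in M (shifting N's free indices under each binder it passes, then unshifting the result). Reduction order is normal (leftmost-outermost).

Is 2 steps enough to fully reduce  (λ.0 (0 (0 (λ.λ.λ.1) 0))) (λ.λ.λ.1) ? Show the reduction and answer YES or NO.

Answer: YES — reaches normal form λ.λ.1 in 2 ≤ 2 steps

Working:
  start: (λ.0 (0 (0 (λ.λ.λ.1) 0))) (λ.λ.λ.1)
  →1  (λ.λ.λ.1) ((λ.λ.λ.1) ((λ.λ.λ.1) (λ.λ.λ.1) (λ.λ.λ.1)))
  →2  λ.λ.1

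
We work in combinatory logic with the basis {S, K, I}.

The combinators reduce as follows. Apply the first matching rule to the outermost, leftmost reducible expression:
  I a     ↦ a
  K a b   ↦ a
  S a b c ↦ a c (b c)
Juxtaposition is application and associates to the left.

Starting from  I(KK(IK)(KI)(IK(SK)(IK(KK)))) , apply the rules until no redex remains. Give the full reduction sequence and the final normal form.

  start: I(KK(IK)(KI)(IK(SK)(IK(KK))))
  step 1: KK(IK)(KI)(IK(SK)(IK(KK)))
  step 2: K(KI)(IK(SK)(IK(KK)))
  step 3: KI

Answer: normal form = KI  (in 3 steps)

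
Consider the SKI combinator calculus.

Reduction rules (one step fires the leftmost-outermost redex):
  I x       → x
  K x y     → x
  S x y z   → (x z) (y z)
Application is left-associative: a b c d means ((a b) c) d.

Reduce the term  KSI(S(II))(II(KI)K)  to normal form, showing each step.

Answer: normal form = S(SI)I  (in 5 steps)

Reduction:
  start: KSI(S(II))(II(KI)K)
  →1  S(S(II))(II(KI)K)
  →2  S(SI)(II(KI)K)
  →3  S(SI)(I(KI)K)
  →4  S(SI)(KIK)
  →5  S(SI)I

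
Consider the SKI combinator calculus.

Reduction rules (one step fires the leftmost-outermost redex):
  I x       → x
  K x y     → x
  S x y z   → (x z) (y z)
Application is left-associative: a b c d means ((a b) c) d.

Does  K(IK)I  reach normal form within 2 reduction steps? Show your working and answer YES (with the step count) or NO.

Answer: YES — reaches normal form K in 2 ≤ 2 steps

Working:
  start: K(IK)I
  [1] IK
  [2] K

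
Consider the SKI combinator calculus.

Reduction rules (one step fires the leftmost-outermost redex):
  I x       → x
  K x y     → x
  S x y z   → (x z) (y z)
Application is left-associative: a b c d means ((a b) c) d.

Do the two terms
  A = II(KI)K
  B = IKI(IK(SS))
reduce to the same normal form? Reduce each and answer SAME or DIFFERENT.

Term A:
  start: II(KI)K
  step 1: I(KI)K
  step 2: KIK
  step 3: I

Term B:
  start: IKI(IK(SS))
  step 1: KI(IK(SS))
  step 2: I

Answer: SAME — A ⇓ I, B ⇓ I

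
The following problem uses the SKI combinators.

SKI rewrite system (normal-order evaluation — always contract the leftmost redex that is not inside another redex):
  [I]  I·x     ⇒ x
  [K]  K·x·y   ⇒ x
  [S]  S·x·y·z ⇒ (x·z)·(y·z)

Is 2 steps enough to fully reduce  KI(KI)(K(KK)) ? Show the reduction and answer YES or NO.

  start: KI(KI)(K(KK))
  step 1: I(K(KK))
  step 2: K(KK)

Answer: YES — reaches normal form K(KK) in 2 ≤ 2 steps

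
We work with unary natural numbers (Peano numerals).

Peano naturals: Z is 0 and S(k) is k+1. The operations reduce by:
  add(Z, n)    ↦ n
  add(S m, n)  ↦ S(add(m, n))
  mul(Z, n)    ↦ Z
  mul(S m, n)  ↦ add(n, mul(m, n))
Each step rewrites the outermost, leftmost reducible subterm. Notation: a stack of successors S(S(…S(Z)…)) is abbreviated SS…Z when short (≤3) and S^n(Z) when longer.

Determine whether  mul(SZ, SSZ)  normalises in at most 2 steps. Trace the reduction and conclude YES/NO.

  start: mul(SZ, SSZ)
  step 1: add(SSZ, mul(Z, SSZ))
  step 2: S(add(SZ, mul(Z, SSZ)))

Answer: NO — after 2 steps the term is S(add(SZ, mul(Z, SSZ))), not yet normal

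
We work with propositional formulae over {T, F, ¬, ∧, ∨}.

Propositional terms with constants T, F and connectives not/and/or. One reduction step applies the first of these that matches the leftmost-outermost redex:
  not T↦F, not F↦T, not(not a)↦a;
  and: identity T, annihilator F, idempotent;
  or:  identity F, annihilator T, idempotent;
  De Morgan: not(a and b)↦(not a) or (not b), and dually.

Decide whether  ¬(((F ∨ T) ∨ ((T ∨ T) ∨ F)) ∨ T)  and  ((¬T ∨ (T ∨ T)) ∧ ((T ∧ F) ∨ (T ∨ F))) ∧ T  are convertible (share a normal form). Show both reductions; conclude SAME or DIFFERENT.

Term A:
  start: ¬(((F ∨ T) ∨ ((T ∨ T) ∨ F)) ∨ T)
  →1  ¬((F ∨ T) ∨ ((T ∨ T) ∨ F)) ∧ ¬T
  →2  (¬(F ∨ T) ∧ ¬((T ∨ T) ∨ F)) ∧ ¬T
  →3  ((¬F ∧ ¬T) ∧ ¬((T ∨ T) ∨ F)) ∧ ¬T
  →4  ((T ∧ ¬T) ∧ ¬((T ∨ T) ∨ F)) ∧ ¬T
  →5  (¬T ∧ ¬((T ∨ T) ∨ F)) ∧ ¬T
  →6  (F ∧ ¬((T ∨ T) ∨ F)) ∧ ¬T
  →7  F ∧ ¬T
  →8  F

Term B:
  start: ((¬T ∨ (T ∨ T)) ∧ ((T ∧ F) ∨ (T ∨ F))) ∧ T
  →1  (¬T ∨ (T ∨ T)) ∧ ((T ∧ F) ∨ (T ∨ F))
  →2  (F ∨ (T ∨ T)) ∧ ((T ∧ F) ∨ (T ∨ F))
  →3  (T ∨ T) ∧ ((T ∧ F) ∨ (T ∨ F))
  →4  T ∧ ((T ∧ F) ∨ (T ∨ F))
  →5  (T ∧ F) ∨ (T ∨ F)
  →6  F ∨ (T ∨ F)
  →7  T ∨ F
  →8  T

Answer: DIFFERENT — A ⇓ F, B ⇓ T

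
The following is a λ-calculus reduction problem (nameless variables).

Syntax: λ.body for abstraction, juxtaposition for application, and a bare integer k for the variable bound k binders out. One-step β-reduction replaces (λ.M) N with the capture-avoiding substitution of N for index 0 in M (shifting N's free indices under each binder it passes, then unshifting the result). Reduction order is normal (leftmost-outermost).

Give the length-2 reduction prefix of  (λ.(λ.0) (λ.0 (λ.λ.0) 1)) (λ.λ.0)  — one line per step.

Answer: after 2 steps: λ.0 (λ.λ.0) (λ.λ.0)

Derivation:
  start: (λ.(λ.0) (λ.0 (λ.λ.0) 1)) (λ.λ.0)
  step 1: (λ.0) (λ.0 (λ.λ.0) (λ.λ.0))
  step 2: λ.0 (λ.λ.0) (λ.λ.0)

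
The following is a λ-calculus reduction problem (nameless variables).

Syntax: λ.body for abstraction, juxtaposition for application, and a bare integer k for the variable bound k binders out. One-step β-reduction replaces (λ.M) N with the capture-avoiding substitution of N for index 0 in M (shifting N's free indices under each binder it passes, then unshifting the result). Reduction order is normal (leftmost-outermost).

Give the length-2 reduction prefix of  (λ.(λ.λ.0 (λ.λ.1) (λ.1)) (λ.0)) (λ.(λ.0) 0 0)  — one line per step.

  start: (λ.(λ.λ.0 (λ.λ.1) (λ.1)) (λ.0)) (λ.(λ.0) 0 0)
  step 1: (λ.λ.0 (λ.λ.1) (λ.1)) (λ.0)
  step 2: λ.0 (λ.λ.1) (λ.1)

Answer: after 2 steps: λ.0 (λ.λ.1) (λ.1)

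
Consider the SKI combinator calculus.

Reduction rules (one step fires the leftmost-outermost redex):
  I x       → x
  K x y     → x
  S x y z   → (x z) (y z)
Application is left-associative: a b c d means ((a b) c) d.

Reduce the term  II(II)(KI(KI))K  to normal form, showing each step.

Answer: normal form = K  (in 6 steps)

Working:
  start: II(II)(KI(KI))K
  →1  I(II)(KI(KI))K
  →2  II(KI(KI))K
  →3  I(KI(KI))K
  →4  KI(KI)K
  →5  IK
  →6  K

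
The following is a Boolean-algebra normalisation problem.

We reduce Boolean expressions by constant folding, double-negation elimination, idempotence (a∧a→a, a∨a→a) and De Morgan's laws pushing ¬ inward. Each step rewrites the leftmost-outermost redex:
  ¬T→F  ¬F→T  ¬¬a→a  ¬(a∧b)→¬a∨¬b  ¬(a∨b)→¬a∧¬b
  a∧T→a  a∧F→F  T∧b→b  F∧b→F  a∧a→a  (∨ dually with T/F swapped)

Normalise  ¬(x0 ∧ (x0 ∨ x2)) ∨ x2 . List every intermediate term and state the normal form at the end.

Answer: normal form = (¬x0 ∨ (¬x0 ∧ ¬x2)) ∨ x2  (in 2 steps)

Derivation:
  start: ¬(x0 ∧ (x0 ∨ x2)) ∨ x2
  step 1: (¬x0 ∨ ¬(x0 ∨ x2)) ∨ x2
  step 2: (¬x0 ∨ (¬x0 ∧ ¬x2)) ∨ x2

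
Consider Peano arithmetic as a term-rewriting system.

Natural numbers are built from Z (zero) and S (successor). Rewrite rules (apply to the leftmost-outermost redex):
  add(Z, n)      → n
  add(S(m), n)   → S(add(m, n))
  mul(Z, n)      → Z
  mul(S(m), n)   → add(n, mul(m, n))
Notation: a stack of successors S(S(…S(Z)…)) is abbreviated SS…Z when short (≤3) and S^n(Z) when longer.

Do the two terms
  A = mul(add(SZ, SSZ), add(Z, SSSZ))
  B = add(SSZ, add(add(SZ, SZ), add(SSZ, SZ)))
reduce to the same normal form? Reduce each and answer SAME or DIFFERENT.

Answer: DIFFERENT — A ⇓ S^9(Z), B ⇓ S^7(Z)

Working:
Term A:
  start: mul(add(SZ, SSZ), add(Z, SSSZ))
  step 1: mul(S(add(Z, SSZ)), add(Z, SSSZ))
  step 2: add(add(Z, SSSZ), mul(add(Z, SSZ), add(Z, SSSZ)))
  step 3: add(SSSZ, mul(add(Z, SSZ), add(Z, SSSZ)))
  step 4: S(add(SSZ, mul(add(Z, SSZ), add(Z, SSSZ))))
  step 5: S(S(add(SZ, mul(add(Z, SSZ), add(Z, SSSZ)))))
  step 6: S(S(S(add(Z, mul(add(Z, SSZ), add(Z, SSSZ))))))
  step 7: S(S(S(mul(add(Z, SSZ), add(Z, SSSZ)))))
  step 8: S(S(S(mul(SSZ, add(Z, SSSZ)))))
  step 9: S(S(S(add(add(Z, SSSZ), mul(SZ, add(Z, SSSZ))))))
  step 10: S(S(S(add(SSSZ, mul(SZ, add(Z, SSSZ))))))
  step 11: S(S(S(S(add(SSZ, mul(SZ, add(Z, SSSZ)))))))
  step 12: S(S(S(S(S(add(SZ, mul(SZ, add(Z, SSSZ))))))))
  step 13: S(S(S(S(S(S(add(Z, mul(SZ, add(Z, SSSZ)))))))))
  step 14: S(S(S(S(S(S(mul(SZ, add(Z, SSSZ))))))))
  step 15: S(S(S(S(S(S(add(add(Z, SSSZ), mul(Z, add(Z, SSSZ)))))))))
  step 16: S(S(S(S(S(S(add(SSSZ, mul(Z, add(Z, SSSZ)))))))))
  step 17: S(S(S(S(S(S(S(add(SSZ, mul(Z, add(Z, SSSZ))))))))))
  step 18: S(S(S(S(S(S(S(S(add(SZ, mul(Z, add(Z, SSSZ)))))))))))
  step 19: S(S(S(S(S(S(S(S(S(add(Z, mul(Z, add(Z, SSSZ))))))))))))
  step 20: S(S(S(S(S(S(S(S(S(mul(Z, add(Z, SSSZ)))))))))))
  step 21: S^9(Z)

Term B:
  start: add(SSZ, add(add(SZ, SZ), add(SSZ, SZ)))
  step 1: S(add(SZ, add(add(SZ, SZ), add(SSZ, SZ))))
  step 2: S(S(add(Z, add(add(SZ, SZ), add(SSZ, SZ)))))
  step 3: S(S(add(add(SZ, SZ), add(SSZ, SZ))))
  step 4: S(S(add(S(add(Z, SZ)), add(SSZ, SZ))))
  step 5: S(S(S(add(add(Z, SZ), add(SSZ, SZ)))))
  step 6: S(S(S(add(SZ, add(SSZ, SZ)))))
  step 7: S(S(S(S(add(Z, add(SSZ, SZ))))))
  step 8: S(S(S(S(add(SSZ, SZ)))))
  step 9: S(S(S(S(S(add(SZ, SZ))))))
  step 10: S(S(S(S(S(S(add(Z, SZ)))))))
  step 11: S^7(Z)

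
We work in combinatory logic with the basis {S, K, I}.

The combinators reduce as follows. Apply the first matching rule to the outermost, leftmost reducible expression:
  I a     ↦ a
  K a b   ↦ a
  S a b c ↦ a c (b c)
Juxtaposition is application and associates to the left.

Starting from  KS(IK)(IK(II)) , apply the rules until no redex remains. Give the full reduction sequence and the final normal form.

Answer: normal form = S(KI)  (in 3 steps)

Reduction:
  start: KS(IK)(IK(II))
  step 1: S(IK(II))
  step 2: S(K(II))
  step 3: S(KI)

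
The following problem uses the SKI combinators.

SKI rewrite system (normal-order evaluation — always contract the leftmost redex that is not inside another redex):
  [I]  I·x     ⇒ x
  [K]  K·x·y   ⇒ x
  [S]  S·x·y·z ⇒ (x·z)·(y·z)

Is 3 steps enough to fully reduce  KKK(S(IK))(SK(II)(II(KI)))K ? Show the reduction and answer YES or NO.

  start: KKK(S(IK))(SK(II)(II(KI)))K
  step 1: K(S(IK))(SK(II)(II(KI)))K
  step 2: S(IK)K
  step 3: SKK

Answer: YES — reaches normal form SKK in 3 ≤ 3 steps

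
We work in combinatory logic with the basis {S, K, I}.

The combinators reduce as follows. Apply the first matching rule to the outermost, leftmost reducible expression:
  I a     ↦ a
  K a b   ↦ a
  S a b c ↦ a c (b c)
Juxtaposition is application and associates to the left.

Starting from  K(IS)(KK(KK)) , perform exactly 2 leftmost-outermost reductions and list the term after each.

Answer: after 2 steps: S

Reduction:
  start: K(IS)(KK(KK))
  step 1: IS
  step 2: S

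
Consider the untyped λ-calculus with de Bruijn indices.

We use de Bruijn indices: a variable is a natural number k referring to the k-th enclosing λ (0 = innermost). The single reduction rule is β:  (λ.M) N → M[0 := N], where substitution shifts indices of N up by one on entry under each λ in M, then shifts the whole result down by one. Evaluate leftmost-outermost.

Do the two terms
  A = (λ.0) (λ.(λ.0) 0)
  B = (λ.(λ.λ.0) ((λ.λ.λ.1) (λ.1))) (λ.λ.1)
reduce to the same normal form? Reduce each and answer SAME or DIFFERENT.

Answer: SAME — A ⇓ λ.0, B ⇓ λ.0

Working:
Term A:
  start: (λ.0) (λ.(λ.0) 0)
  step 1: λ.(λ.0) 0
  step 2: λ.0

Term B:
  start: (λ.(λ.λ.0) ((λ.λ.λ.1) (λ.1))) (λ.λ.1)
  step 1: (λ.λ.0) ((λ.λ.λ.1) (λ.λ.λ.1))
  step 2: λ.0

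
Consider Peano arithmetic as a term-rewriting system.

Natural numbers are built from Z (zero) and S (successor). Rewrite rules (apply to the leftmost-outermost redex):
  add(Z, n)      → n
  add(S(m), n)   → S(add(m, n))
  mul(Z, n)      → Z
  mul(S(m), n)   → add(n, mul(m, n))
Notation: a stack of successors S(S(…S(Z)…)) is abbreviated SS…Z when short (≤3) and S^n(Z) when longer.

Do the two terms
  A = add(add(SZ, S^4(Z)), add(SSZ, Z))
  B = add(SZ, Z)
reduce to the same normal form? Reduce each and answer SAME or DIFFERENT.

Term A:
  start: add(add(SZ, S^4(Z)), add(SSZ, Z))
  step 1: add(S(add(Z, S^4(Z))), add(SSZ, Z))
  step 2: S(add(add(Z, S^4(Z)), add(SSZ, Z)))
  step 3: S(add(S^4(Z), add(SSZ, Z)))
  step 4: S(S(add(SSSZ, add(SSZ, Z))))
  step 5: S(S(S(add(SSZ, add(SSZ, Z)))))
  step 6: S(S(S(S(add(SZ, add(SSZ, Z))))))
  step 7: S(S(S(S(S(add(Z, add(SSZ, Z)))))))
  step 8: S(S(S(S(S(add(SSZ, Z))))))
  step 9: S(S(S(S(S(S(add(SZ, Z)))))))
  step 10: S(S(S(S(S(S(S(add(Z, Z))))))))
  step 11: S^7(Z)

Term B:
  start: add(SZ, Z)
  step 1: S(add(Z, Z))
  step 2: SZ

Answer: DIFFERENT — A ⇓ S^7(Z), B ⇓ SZ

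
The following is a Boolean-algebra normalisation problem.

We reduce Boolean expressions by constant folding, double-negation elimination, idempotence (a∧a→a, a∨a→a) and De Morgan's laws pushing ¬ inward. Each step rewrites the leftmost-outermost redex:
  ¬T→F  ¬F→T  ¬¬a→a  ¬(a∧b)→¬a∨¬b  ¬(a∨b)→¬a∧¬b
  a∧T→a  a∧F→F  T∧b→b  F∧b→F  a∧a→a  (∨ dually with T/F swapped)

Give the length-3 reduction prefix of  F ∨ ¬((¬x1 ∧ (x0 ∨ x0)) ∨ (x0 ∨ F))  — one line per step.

Answer: after 3 steps: (¬¬x1 ∨ ¬(x0 ∨ x0)) ∧ ¬(x0 ∨ F)

Working:
  start: F ∨ ¬((¬x1 ∧ (x0 ∨ x0)) ∨ (x0 ∨ F))
  [1] ¬((¬x1 ∧ (x0 ∨ x0)) ∨ (x0 ∨ F))
  [2] ¬(¬x1 ∧ (x0 ∨ x0)) ∧ ¬(x0 ∨ F)
  [3] (¬¬x1 ∨ ¬(x0 ∨ x0)) ∧ ¬(x0 ∨ F)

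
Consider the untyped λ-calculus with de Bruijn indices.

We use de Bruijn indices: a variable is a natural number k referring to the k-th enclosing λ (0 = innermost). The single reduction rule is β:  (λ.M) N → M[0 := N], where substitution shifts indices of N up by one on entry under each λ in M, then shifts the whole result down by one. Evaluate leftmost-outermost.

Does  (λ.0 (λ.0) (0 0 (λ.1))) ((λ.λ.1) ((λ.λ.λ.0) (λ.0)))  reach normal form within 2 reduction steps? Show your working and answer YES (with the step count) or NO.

  start: (λ.0 (λ.0) (0 0 (λ.1))) ((λ.λ.1) ((λ.λ.λ.0) (λ.0)))
  →1  (λ.λ.1) ((λ.λ.λ.0) (λ.0)) (λ.0) ((λ.λ.1) ((λ.λ.λ.0) (λ.0)) ((λ.λ.1) ((λ.λ.λ.0) (λ.0))) (λ.(λ.λ.1) ((λ.λ.λ.0) (λ.0))))
  →2  (λ.(λ.λ.λ.0) (λ.0)) (λ.0) ((λ.λ.1) ((λ.λ.λ.0) (λ.0)) ((λ.λ.1) ((λ.λ.λ.0) (λ.0))) (λ.(λ.λ.1) ((λ.λ.λ.0) (λ.0))))

Answer: NO — after 2 steps the term is (λ.(λ.λ.λ.0) (λ.0)) (λ.0) ((λ.λ.1) ((λ.λ.λ.0) (λ.0)) ((λ.λ.1) ((λ.λ.λ.0) (λ.0))) (λ.(λ.λ.1) ((λ.λ.λ.0) (λ.0)))), not yet normal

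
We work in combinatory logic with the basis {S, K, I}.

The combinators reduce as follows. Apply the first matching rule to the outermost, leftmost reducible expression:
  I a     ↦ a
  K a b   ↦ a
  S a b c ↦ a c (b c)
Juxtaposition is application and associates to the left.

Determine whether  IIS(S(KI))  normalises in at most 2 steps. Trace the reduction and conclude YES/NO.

  start: IIS(S(KI))
  step 1: IS(S(KI))
  step 2: S(S(KI))

Answer: YES — reaches normal form S(S(KI)) in 2 ≤ 2 steps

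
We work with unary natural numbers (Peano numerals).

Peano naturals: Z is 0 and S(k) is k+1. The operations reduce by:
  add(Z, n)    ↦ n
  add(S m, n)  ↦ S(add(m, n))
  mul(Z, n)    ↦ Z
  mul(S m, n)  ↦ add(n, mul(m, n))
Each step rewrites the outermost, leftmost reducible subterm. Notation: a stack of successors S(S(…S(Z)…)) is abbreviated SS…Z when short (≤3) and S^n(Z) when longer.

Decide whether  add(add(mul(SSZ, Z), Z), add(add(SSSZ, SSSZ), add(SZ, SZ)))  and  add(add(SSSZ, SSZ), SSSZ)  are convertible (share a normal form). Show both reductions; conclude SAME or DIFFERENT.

Term A:
  start: add(add(mul(SSZ, Z), Z), add(add(SSSZ, SSSZ), add(SZ, SZ)))
  [1] add(add(add(Z, mul(SZ, Z)), Z), add(add(SSSZ, SSSZ), add(SZ, SZ)))
  [2] add(add(mul(SZ, Z), Z), add(add(SSSZ, SSSZ), add(SZ, SZ)))
  [3] add(add(add(Z, mul(Z, Z)), Z), add(add(SSSZ, SSSZ), add(SZ, SZ)))
  [4] add(add(mul(Z, Z), Z), add(add(SSSZ, SSSZ), add(SZ, SZ)))
  [5] add(add(Z, Z), add(add(SSSZ, SSSZ), add(SZ, SZ)))
  [6] add(Z, add(add(SSSZ, SSSZ), add(SZ, SZ)))
  [7] add(add(SSSZ, SSSZ), add(SZ, SZ))
  [8] add(S(add(SSZ, SSSZ)), add(SZ, SZ))
  [9] S(add(add(SSZ, SSSZ), add(SZ, SZ)))
  [10] S(add(S(add(SZ, SSSZ)), add(SZ, SZ)))
  [11] S(S(add(add(SZ, SSSZ), add(SZ, SZ))))
  [12] S(S(add(S(add(Z, SSSZ)), add(SZ, SZ))))
  [13] S(S(S(add(add(Z, SSSZ), add(SZ, SZ)))))
  [14] S(S(S(add(SSSZ, add(SZ, SZ)))))
  [15] S(S(S(S(add(SSZ, add(SZ, SZ))))))
  [16] S(S(S(S(S(add(SZ, add(SZ, SZ)))))))
  [17] S(S(S(S(S(S(add(Z, add(SZ, SZ))))))))
  [18] S(S(S(S(S(S(add(SZ, SZ)))))))
  [19] S(S(S(S(S(S(S(add(Z, SZ))))))))
  [20] S^8(Z)

Term B:
  start: add(add(SSSZ, SSZ), SSSZ)
  [1] add(S(add(SSZ, SSZ)), SSSZ)
  [2] S(add(add(SSZ, SSZ), SSSZ))
  [3] S(add(S(add(SZ, SSZ)), SSSZ))
  [4] S(S(add(add(SZ, SSZ), SSSZ)))
  [5] S(S(add(S(add(Z, SSZ)), SSSZ)))
  [6] S(S(S(add(add(Z, SSZ), SSSZ))))
  [7] S(S(S(add(SSZ, SSSZ))))
  [8] S(S(S(S(add(SZ, SSSZ)))))
  [9] S(S(S(S(S(add(Z, SSSZ))))))
  [10] S^8(Z)

Answer: SAME — A ⇓ S^8(Z), B ⇓ S^8(Z)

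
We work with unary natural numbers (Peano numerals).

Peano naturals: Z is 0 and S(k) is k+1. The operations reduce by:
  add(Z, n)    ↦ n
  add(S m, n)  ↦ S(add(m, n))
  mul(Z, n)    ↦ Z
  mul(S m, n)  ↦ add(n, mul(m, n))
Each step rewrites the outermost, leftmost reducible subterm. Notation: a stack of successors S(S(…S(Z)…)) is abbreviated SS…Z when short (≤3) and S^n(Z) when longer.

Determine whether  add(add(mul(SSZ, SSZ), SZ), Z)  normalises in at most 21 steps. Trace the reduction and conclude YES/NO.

Answer: YES — reaches normal form S^5(Z) in 20 ≤ 21 steps

Derivation:
  start: add(add(mul(SSZ, SSZ), SZ), Z)
  [1] add(add(add(SSZ, mul(SZ, SSZ)), SZ), Z)
  [2] add(add(S(add(SZ, mul(SZ, SSZ))), SZ), Z)
  [3] add(S(add(add(SZ, mul(SZ, SSZ)), SZ)), Z)
  [4] S(add(add(add(SZ, mul(SZ, SSZ)), SZ), Z))
  [5] S(add(add(S(add(Z, mul(SZ, SSZ))), SZ), Z))
  [6] S(add(S(add(add(Z, mul(SZ, SSZ)), SZ)), Z))
  [7] S(S(add(add(add(Z, mul(SZ, SSZ)), SZ), Z)))
  [8] S(S(add(add(mul(SZ, SSZ), SZ), Z)))
  [9] S(S(add(add(add(SSZ, mul(Z, SSZ)), SZ), Z)))
  [10] S(S(add(add(S(add(SZ, mul(Z, SSZ))), SZ), Z)))
  [11] S(S(add(S(add(add(SZ, mul(Z, SSZ)), SZ)), Z)))
  [12] S(S(S(add(add(add(SZ, mul(Z, SSZ)), SZ), Z))))
  [13] S(S(S(add(add(S(add(Z, mul(Z, SSZ))), SZ), Z))))
  [14] S(S(S(add(S(add(add(Z, mul(Z, SSZ)), SZ)), Z))))
  [15] S(S(S(S(add(add(add(Z, mul(Z, SSZ)), SZ), Z)))))
  [16] S(S(S(S(add(add(mul(Z, SSZ), SZ), Z)))))
  [17] S(S(S(S(add(add(Z, SZ), Z)))))
  [18] S(S(S(S(add(SZ, Z)))))
  [19] S(S(S(S(S(add(Z, Z))))))
  [20] S^5(Z)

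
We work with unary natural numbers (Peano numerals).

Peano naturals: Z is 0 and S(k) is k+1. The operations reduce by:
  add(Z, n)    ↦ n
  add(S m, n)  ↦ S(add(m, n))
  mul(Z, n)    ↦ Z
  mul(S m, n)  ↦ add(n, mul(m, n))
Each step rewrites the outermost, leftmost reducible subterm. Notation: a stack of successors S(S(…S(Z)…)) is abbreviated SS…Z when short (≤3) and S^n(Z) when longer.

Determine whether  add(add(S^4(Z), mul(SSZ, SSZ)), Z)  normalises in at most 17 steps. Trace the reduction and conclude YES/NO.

  start: add(add(S^4(Z), mul(SSZ, SSZ)), Z)
  step 1: add(S(add(SSSZ, mul(SSZ, SSZ))), Z)
  step 2: S(add(add(SSSZ, mul(SSZ, SSZ)), Z))
  step 3: S(add(S(add(SSZ, mul(SSZ, SSZ))), Z))
  step 4: S(S(add(add(SSZ, mul(SSZ, SSZ)), Z)))
  step 5: S(S(add(S(add(SZ, mul(SSZ, SSZ))), Z)))
  step 6: S(S(S(add(add(SZ, mul(SSZ, SSZ)), Z))))
  step 7: S(S(S(add(S(add(Z, mul(SSZ, SSZ))), Z))))
  step 8: S(S(S(S(add(add(Z, mul(SSZ, SSZ)), Z)))))
  step 9: S(S(S(S(add(mul(SSZ, SSZ), Z)))))
  step 10: S(S(S(S(add(add(SSZ, mul(SZ, SSZ)), Z)))))
  step 11: S(S(S(S(add(S(add(SZ, mul(SZ, SSZ))), Z)))))
  step 12: S(S(S(S(S(add(add(SZ, mul(SZ, SSZ)), Z))))))
  step 13: S(S(S(S(S(add(S(add(Z, mul(SZ, SSZ))), Z))))))
  step 14: S(S(S(S(S(S(add(add(Z, mul(SZ, SSZ)), Z)))))))
  step 15: S(S(S(S(S(S(add(mul(SZ, SSZ), Z)))))))
  step 16: S(S(S(S(S(S(add(add(SSZ, mul(Z, SSZ)), Z)))))))
  step 17: S(S(S(S(S(S(add(S(add(SZ, mul(Z, SSZ))), Z)))))))

Answer: NO — after 17 steps the term is S(S(S(S(S(S(add(S(add(SZ, mul(Z, SSZ))), Z))))))), not yet normal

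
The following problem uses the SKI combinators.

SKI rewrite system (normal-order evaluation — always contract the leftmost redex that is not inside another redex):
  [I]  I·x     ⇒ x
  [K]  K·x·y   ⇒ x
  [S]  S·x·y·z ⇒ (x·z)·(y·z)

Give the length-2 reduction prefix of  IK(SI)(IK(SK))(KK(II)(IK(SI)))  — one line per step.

Answer: after 2 steps: SI(KK(II)(IK(SI)))

Derivation:
  start: IK(SI)(IK(SK))(KK(II)(IK(SI)))
  [1] K(SI)(IK(SK))(KK(II)(IK(SI)))
  [2] SI(KK(II)(IK(SI)))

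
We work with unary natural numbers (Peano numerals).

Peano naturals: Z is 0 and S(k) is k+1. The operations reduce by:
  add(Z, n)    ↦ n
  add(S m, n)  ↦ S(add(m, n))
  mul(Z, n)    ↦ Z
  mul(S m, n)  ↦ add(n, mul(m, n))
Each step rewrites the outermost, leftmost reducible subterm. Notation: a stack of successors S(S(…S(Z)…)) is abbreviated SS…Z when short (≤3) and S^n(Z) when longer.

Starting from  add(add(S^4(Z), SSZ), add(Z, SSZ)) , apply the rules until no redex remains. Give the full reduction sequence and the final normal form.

Answer: normal form = S^8(Z)  (in 13 steps)

Reduction:
  start: add(add(S^4(Z), SSZ), add(Z, SSZ))
  step 1: add(S(add(SSSZ, SSZ)), add(Z, SSZ))
  step 2: S(add(add(SSSZ, SSZ), add(Z, SSZ)))
  step 3: S(add(S(add(SSZ, SSZ)), add(Z, SSZ)))
  step 4: S(S(add(add(SSZ, SSZ), add(Z, SSZ))))
  step 5: S(S(add(S(add(SZ, SSZ)), add(Z, SSZ))))
  step 6: S(S(S(add(add(SZ, SSZ), add(Z, SSZ)))))
  step 7: S(S(S(add(S(add(Z, SSZ)), add(Z, SSZ)))))
  step 8: S(S(S(S(add(add(Z, SSZ), add(Z, SSZ))))))
  step 9: S(S(S(S(add(SSZ, add(Z, SSZ))))))
  step 10: S(S(S(S(S(add(SZ, add(Z, SSZ)))))))
  step 11: S(S(S(S(S(S(add(Z, add(Z, SSZ))))))))
  step 12: S(S(S(S(S(S(add(Z, SSZ)))))))
  step 13: S^8(Z)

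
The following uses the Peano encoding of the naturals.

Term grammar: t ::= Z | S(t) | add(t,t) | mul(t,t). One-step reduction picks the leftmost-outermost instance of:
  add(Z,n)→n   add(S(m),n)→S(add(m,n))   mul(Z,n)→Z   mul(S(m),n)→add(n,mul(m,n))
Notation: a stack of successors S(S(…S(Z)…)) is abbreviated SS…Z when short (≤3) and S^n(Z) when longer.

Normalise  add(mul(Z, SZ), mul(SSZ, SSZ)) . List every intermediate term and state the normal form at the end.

Answer: normal form = S^4(Z)  (in 11 steps)

Working:
  start: add(mul(Z, SZ), mul(SSZ, SSZ))
  step 1: add(Z, mul(SSZ, SSZ))
  step 2: mul(SSZ, SSZ)
  step 3: add(SSZ, mul(SZ, SSZ))
  step 4: S(add(SZ, mul(SZ, SSZ)))
  step 5: S(S(add(Z, mul(SZ, SSZ))))
  step 6: S(S(mul(SZ, SSZ)))
  step 7: S(S(add(SSZ, mul(Z, SSZ))))
  step 8: S(S(S(add(SZ, mul(Z, SSZ)))))
  step 9: S(S(S(S(add(Z, mul(Z, SSZ))))))
  step 10: S(S(S(S(mul(Z, SSZ)))))
  step 11: S^4(Z)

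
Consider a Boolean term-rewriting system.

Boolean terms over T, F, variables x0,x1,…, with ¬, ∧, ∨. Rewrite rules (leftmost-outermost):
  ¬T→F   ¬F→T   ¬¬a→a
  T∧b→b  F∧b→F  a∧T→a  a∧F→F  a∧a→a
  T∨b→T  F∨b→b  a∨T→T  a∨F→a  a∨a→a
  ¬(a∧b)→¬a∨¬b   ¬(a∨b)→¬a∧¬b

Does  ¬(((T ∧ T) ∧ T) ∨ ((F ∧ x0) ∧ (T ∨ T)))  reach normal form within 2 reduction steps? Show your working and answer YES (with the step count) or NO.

  start: ¬(((T ∧ T) ∧ T) ∨ ((F ∧ x0) ∧ (T ∨ T)))
  [1] ¬((T ∧ T) ∧ T) ∧ ¬((F ∧ x0) ∧ (T ∨ T))
  [2] (¬(T ∧ T) ∨ ¬T) ∧ ¬((F ∧ x0) ∧ (T ∨ T))

Answer: NO — after 2 steps the term is (¬(T ∧ T) ∨ ¬T) ∧ ¬((F ∧ x0) ∧ (T ∨ T)), not yet normal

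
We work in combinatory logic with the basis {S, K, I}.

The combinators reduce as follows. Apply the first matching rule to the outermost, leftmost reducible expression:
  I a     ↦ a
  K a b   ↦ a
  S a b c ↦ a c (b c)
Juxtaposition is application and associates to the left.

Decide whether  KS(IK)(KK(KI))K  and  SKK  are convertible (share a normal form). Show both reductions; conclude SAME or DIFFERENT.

Term A:
  start: KS(IK)(KK(KI))K
  [1] S(KK(KI))K
  [2] SKK

Term B:
  start: SKK

Answer: SAME — A ⇓ SKK, B ⇓ SKK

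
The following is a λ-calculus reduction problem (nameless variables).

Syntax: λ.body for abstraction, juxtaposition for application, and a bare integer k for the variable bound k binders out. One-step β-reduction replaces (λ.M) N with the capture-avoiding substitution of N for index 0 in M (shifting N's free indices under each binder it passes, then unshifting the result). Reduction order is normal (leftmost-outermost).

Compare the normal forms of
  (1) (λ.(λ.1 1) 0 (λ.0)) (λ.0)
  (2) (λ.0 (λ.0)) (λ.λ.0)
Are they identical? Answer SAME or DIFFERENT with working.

Term A:
  start: (λ.(λ.1 1) 0 (λ.0)) (λ.0)
  [1] (λ.(λ.0) (λ.0)) (λ.0) (λ.0)
  [2] (λ.0) (λ.0) (λ.0)
  [3] (λ.0) (λ.0)
  [4] λ.0

Term B:
  start: (λ.0 (λ.0)) (λ.λ.0)
  [1] (λ.λ.0) (λ.0)
  [2] λ.0

Answer: SAME — A ⇓ λ.0, B ⇓ λ.0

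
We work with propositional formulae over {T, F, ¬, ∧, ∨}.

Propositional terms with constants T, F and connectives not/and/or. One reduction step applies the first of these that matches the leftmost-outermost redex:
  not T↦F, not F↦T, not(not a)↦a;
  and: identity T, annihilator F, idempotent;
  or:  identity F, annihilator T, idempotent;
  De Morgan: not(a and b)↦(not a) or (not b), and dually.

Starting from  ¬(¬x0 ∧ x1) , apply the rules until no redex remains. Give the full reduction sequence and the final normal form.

  start: ¬(¬x0 ∧ x1)
  →1  ¬¬x0 ∨ ¬x1
  →2  x0 ∨ ¬x1

Answer: normal form = x0 ∨ ¬x1  (in 2 steps)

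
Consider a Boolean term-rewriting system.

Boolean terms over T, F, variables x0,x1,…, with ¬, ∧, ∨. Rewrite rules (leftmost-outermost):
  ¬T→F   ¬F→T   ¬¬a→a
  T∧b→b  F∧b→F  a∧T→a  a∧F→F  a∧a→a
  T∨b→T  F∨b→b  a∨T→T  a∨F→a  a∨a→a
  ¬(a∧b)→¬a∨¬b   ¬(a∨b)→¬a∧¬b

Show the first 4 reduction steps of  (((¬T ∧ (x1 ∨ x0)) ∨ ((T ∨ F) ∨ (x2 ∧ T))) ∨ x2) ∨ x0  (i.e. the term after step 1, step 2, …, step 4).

  start: (((¬T ∧ (x1 ∨ x0)) ∨ ((T ∨ F) ∨ (x2 ∧ T))) ∨ x2) ∨ x0
  →1  (((F ∧ (x1 ∨ x0)) ∨ ((T ∨ F) ∨ (x2 ∧ T))) ∨ x2) ∨ x0
  →2  ((F ∨ ((T ∨ F) ∨ (x2 ∧ T))) ∨ x2) ∨ x0
  →3  (((T ∨ F) ∨ (x2 ∧ T)) ∨ x2) ∨ x0
  →4  ((T ∨ (x2 ∧ T)) ∨ x2) ∨ x0

Answer: after 4 steps: ((T ∨ (x2 ∧ T)) ∨ x2) ∨ x0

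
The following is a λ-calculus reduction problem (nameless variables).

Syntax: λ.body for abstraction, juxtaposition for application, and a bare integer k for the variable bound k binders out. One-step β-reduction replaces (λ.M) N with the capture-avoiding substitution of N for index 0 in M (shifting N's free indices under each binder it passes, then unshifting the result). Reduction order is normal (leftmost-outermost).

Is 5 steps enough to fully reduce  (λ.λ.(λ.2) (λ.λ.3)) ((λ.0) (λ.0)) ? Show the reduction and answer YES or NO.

Answer: YES — reaches normal form λ.λ.0 in 3 ≤ 5 steps

Reduction:
  start: (λ.λ.(λ.2) (λ.λ.3)) ((λ.0) (λ.0))
  [1] λ.(λ.(λ.0) (λ.0)) (λ.λ.(λ.0) (λ.0))
  [2] λ.(λ.0) (λ.0)
  [3] λ.λ.0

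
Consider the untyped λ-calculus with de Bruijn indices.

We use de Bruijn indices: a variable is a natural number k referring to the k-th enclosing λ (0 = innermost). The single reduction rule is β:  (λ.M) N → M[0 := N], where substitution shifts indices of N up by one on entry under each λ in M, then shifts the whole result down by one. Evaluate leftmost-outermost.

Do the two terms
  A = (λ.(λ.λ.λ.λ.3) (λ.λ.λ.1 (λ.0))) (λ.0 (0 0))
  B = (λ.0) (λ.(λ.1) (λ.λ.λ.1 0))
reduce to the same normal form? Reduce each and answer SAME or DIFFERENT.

Term A:
  start: (λ.(λ.λ.λ.λ.3) (λ.λ.λ.1 (λ.0))) (λ.0 (0 0))
  step 1: (λ.λ.λ.λ.3) (λ.λ.λ.1 (λ.0))
  step 2: λ.λ.λ.λ.λ.λ.1 (λ.0)

Term B:
  start: (λ.0) (λ.(λ.1) (λ.λ.λ.1 0))
  step 1: λ.(λ.1) (λ.λ.λ.1 0)
  step 2: λ.0

Answer: DIFFERENT — A ⇓ λ.λ.λ.λ.λ.λ.1 (λ.0), B ⇓ λ.0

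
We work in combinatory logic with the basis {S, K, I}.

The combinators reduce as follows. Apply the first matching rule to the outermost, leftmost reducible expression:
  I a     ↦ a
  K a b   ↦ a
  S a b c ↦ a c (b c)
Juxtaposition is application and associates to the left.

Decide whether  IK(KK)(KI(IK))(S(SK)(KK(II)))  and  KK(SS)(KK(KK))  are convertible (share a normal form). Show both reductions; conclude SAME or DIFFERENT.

Answer: DIFFERENT — A ⇓ K, B ⇓ KK

Working:
Term A:
  start: IK(KK)(KI(IK))(S(SK)(KK(II)))
  [1] K(KK)(KI(IK))(S(SK)(KK(II)))
  [2] KK(S(SK)(KK(II)))
  [3] K

Term B:
  start: KK(SS)(KK(KK))
  [1] K(KK(KK))
  [2] KK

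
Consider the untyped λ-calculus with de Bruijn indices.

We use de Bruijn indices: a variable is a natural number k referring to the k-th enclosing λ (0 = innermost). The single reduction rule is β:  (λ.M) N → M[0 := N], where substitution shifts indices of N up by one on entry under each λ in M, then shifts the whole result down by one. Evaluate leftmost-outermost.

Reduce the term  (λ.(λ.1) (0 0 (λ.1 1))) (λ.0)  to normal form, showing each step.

  start: (λ.(λ.1) (0 0 (λ.1 1))) (λ.0)
  step 1: (λ.λ.0) ((λ.0) (λ.0) (λ.(λ.0) (λ.0)))
  step 2: λ.0

Answer: normal form = λ.0  (in 2 steps)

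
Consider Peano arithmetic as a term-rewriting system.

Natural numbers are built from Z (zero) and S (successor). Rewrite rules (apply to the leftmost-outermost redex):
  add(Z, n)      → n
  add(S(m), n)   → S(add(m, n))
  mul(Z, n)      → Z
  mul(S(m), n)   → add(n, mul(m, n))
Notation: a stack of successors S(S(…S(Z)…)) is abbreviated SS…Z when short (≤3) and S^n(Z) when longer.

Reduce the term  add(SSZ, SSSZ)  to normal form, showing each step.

Answer: normal form = S^5(Z)  (in 3 steps)

Reduction:
  start: add(SSZ, SSSZ)
  →1  S(add(SZ, SSSZ))
  →2  S(S(add(Z, SSSZ)))
  →3  S^5(Z)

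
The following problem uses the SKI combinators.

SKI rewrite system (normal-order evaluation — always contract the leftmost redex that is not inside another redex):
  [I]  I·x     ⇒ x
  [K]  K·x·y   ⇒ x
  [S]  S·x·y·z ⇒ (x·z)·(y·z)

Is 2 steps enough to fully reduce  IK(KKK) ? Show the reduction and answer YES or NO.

Answer: YES — reaches normal form KK in 2 ≤ 2 steps

Working:
  start: IK(KKK)
  step 1: K(KKK)
  step 2: KK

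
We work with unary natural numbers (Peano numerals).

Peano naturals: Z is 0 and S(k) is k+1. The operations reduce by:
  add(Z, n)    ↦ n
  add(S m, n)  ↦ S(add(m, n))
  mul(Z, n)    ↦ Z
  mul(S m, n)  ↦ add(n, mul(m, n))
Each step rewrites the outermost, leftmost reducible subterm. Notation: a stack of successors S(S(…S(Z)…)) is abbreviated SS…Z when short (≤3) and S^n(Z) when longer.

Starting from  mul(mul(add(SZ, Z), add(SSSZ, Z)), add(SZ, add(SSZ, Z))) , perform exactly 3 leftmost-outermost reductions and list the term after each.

Answer: after 3 steps: mul(add(S(add(SSZ, Z)), mul(add(Z, Z), add(SSSZ, Z))), add(SZ, add(SSZ, Z)))

Working:
  start: mul(mul(add(SZ, Z), add(SSSZ, Z)), add(SZ, add(SSZ, Z)))
  →1  mul(mul(S(add(Z, Z)), add(SSSZ, Z)), add(SZ, add(SSZ, Z)))
  →2  mul(add(add(SSSZ, Z), mul(add(Z, Z), add(SSSZ, Z))), add(SZ, add(SSZ, Z)))
  →3  mul(add(S(add(SSZ, Z)), mul(add(Z, Z), add(SSSZ, Z))), add(SZ, add(SSZ, Z)))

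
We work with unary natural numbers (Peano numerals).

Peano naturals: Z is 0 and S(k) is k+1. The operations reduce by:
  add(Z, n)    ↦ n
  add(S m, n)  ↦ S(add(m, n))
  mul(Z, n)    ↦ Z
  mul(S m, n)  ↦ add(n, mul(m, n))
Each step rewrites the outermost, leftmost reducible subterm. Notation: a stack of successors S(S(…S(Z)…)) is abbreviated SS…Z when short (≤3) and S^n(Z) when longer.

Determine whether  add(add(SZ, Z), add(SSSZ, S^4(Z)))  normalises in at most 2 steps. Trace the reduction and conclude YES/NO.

Answer: NO — after 2 steps the term is S(add(add(Z, Z), add(SSSZ, S^4(Z)))), not yet normal

Working:
  start: add(add(SZ, Z), add(SSSZ, S^4(Z)))
  [1] add(S(add(Z, Z)), add(SSSZ, S^4(Z)))
  [2] S(add(add(Z, Z), add(SSSZ, S^4(Z))))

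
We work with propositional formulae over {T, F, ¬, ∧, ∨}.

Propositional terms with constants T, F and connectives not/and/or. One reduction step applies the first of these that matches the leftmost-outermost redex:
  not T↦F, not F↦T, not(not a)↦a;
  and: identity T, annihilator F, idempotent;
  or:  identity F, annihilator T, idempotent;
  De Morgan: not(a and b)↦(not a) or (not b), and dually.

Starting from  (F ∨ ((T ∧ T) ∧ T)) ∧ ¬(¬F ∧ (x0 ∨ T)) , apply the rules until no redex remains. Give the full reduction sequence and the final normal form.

  start: (F ∨ ((T ∧ T) ∧ T)) ∧ ¬(¬F ∧ (x0 ∨ T))
  →1  ((T ∧ T) ∧ T) ∧ ¬(¬F ∧ (x0 ∨ T))
  →2  (T ∧ T) ∧ ¬(¬F ∧ (x0 ∨ T))
  →3  T ∧ ¬(¬F ∧ (x0 ∨ T))
  →4  ¬(¬F ∧ (x0 ∨ T))
  →5  ¬¬F ∨ ¬(x0 ∨ T)
  →6  F ∨ ¬(x0 ∨ T)
  →7  ¬(x0 ∨ T)
  →8  ¬x0 ∧ ¬T
  →9  ¬x0 ∧ F
  →10  F

Answer: normal form = F  (in 10 steps)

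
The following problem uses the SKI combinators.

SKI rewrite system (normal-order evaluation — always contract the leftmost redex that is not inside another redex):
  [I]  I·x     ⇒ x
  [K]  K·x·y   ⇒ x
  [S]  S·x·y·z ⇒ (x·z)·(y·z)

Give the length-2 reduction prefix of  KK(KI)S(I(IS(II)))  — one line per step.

Answer: after 2 steps: S

Working:
  start: KK(KI)S(I(IS(II)))
  [1] KS(I(IS(II)))
  [2] S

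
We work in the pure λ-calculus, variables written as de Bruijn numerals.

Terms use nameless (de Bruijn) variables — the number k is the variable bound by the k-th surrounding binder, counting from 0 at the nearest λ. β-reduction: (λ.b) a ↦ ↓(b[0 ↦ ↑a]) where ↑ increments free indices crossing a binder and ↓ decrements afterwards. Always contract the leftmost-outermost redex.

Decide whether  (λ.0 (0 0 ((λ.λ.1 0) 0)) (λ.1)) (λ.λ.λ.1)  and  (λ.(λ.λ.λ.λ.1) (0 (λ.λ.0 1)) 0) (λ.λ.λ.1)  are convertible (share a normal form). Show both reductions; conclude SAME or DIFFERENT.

Term A:
  start: (λ.0 (0 0 ((λ.λ.1 0) 0)) (λ.1)) (λ.λ.λ.1)
  →1  (λ.λ.λ.1) ((λ.λ.λ.1) (λ.λ.λ.1) ((λ.λ.1 0) (λ.λ.λ.1))) (λ.λ.λ.λ.1)
  →2  (λ.λ.1) (λ.λ.λ.λ.1)
  →3  λ.λ.λ.λ.λ.1

Term B:
  start: (λ.(λ.λ.λ.λ.1) (0 (λ.λ.0 1)) 0) (λ.λ.λ.1)
  →1  (λ.λ.λ.λ.1) ((λ.λ.λ.1) (λ.λ.0 1)) (λ.λ.λ.1)
  →2  (λ.λ.λ.1) (λ.λ.λ.1)
  →3  λ.λ.1

Answer: DIFFERENT — A ⇓ λ.λ.λ.λ.λ.1, B ⇓ λ.λ.1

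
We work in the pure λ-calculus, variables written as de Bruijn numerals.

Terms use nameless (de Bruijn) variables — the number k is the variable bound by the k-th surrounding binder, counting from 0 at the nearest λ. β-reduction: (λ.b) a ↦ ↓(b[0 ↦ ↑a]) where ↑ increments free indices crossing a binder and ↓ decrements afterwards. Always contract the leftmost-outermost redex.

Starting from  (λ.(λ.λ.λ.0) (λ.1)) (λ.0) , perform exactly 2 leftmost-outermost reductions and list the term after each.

  start: (λ.(λ.λ.λ.0) (λ.1)) (λ.0)
  →1  (λ.λ.λ.0) (λ.λ.0)
  →2  λ.λ.0

Answer: after 2 steps: λ.λ.0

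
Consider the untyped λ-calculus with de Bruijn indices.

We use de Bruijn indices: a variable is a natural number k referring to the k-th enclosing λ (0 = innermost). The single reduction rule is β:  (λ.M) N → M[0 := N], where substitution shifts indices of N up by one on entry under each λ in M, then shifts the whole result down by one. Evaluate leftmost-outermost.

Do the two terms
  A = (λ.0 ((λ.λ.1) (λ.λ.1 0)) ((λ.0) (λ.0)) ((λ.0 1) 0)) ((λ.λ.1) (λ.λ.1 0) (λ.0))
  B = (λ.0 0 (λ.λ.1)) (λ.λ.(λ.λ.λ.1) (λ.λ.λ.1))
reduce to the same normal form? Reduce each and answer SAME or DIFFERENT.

Term A:
  start: (λ.0 ((λ.λ.1) (λ.λ.1 0)) ((λ.0) (λ.0)) ((λ.0 1) 0)) ((λ.λ.1) (λ.λ.1 0) (λ.0))
  step 1: (λ.λ.1) (λ.λ.1 0) (λ.0) ((λ.λ.1) (λ.λ.1 0)) ((λ.0) (λ.0)) ((λ.0 ((λ.λ.1) (λ.λ.1 0) (λ.0))) ((λ.λ.1) (λ.λ.1 0) (λ.0)))
  step 2: (λ.λ.λ.1 0) (λ.0) ((λ.λ.1) (λ.λ.1 0)) ((λ.0) (λ.0)) ((λ.0 ((λ.λ.1) (λ.λ.1 0) (λ.0))) ((λ.λ.1) (λ.λ.1 0) (λ.0)))
  step 3: (λ.λ.1 0) ((λ.λ.1) (λ.λ.1 0)) ((λ.0) (λ.0)) ((λ.0 ((λ.λ.1) (λ.λ.1 0) (λ.0))) ((λ.λ.1) (λ.λ.1 0) (λ.0)))
  step 4: (λ.(λ.λ.1) (λ.λ.1 0) 0) ((λ.0) (λ.0)) ((λ.0 ((λ.λ.1) (λ.λ.1 0) (λ.0))) ((λ.λ.1) (λ.λ.1 0) (λ.0)))
  step 5: (λ.λ.1) (λ.λ.1 0) ((λ.0) (λ.0)) ((λ.0 ((λ.λ.1) (λ.λ.1 0) (λ.0))) ((λ.λ.1) (λ.λ.1 0) (λ.0)))
  step 6: (λ.λ.λ.1 0) ((λ.0) (λ.0)) ((λ.0 ((λ.λ.1) (λ.λ.1 0) (λ.0))) ((λ.λ.1) (λ.λ.1 0) (λ.0)))
  step 7: (λ.λ.1 0) ((λ.0 ((λ.λ.1) (λ.λ.1 0) (λ.0))) ((λ.λ.1) (λ.λ.1 0) (λ.0)))
  step 8: λ.(λ.0 ((λ.λ.1) (λ.λ.1 0) (λ.0))) ((λ.λ.1) (λ.λ.1 0) (λ.0)) 0
  step 9: λ.(λ.λ.1) (λ.λ.1 0) (λ.0) ((λ.λ.1) (λ.λ.1 0) (λ.0)) 0
  step 10: λ.(λ.λ.λ.1 0) (λ.0) ((λ.λ.1) (λ.λ.1 0) (λ.0)) 0
  step 11: λ.(λ.λ.1 0) ((λ.λ.1) (λ.λ.1 0) (λ.0)) 0
  step 12: λ.(λ.(λ.λ.1) (λ.λ.1 0) (λ.0) 0) 0
  step 13: λ.(λ.λ.1) (λ.λ.1 0) (λ.0) 0
  step 14: λ.(λ.λ.λ.1 0) (λ.0) 0
  step 15: λ.(λ.λ.1 0) 0
  step 16: λ.λ.1 0

Term B:
  start: (λ.0 0 (λ.λ.1)) (λ.λ.(λ.λ.λ.1) (λ.λ.λ.1))
  step 1: (λ.λ.(λ.λ.λ.1) (λ.λ.λ.1)) (λ.λ.(λ.λ.λ.1) (λ.λ.λ.1)) (λ.λ.1)
  step 2: (λ.(λ.λ.λ.1) (λ.λ.λ.1)) (λ.λ.1)
  step 3: (λ.λ.λ.1) (λ.λ.λ.1)
  step 4: λ.λ.1

Answer: DIFFERENT — A ⇓ λ.λ.1 0, B ⇓ λ.λ.1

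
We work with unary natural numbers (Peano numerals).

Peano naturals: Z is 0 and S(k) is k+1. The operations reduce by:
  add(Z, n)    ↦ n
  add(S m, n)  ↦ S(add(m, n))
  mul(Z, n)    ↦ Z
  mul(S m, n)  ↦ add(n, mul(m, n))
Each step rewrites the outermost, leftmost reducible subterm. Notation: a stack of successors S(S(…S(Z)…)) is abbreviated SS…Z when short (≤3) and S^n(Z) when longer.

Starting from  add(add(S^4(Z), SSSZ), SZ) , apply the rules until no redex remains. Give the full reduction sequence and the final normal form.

Answer: normal form = S^8(Z)  (in 13 steps)

Derivation:
  start: add(add(S^4(Z), SSSZ), SZ)
  step 1: add(S(add(SSSZ, SSSZ)), SZ)
  step 2: S(add(add(SSSZ, SSSZ), SZ))
  step 3: S(add(S(add(SSZ, SSSZ)), SZ))
  step 4: S(S(add(add(SSZ, SSSZ), SZ)))
  step 5: S(S(add(S(add(SZ, SSSZ)), SZ)))
  step 6: S(S(S(add(add(SZ, SSSZ), SZ))))
  step 7: S(S(S(add(S(add(Z, SSSZ)), SZ))))
  step 8: S(S(S(S(add(add(Z, SSSZ), SZ)))))
  step 9: S(S(S(S(add(SSSZ, SZ)))))
  step 10: S(S(S(S(S(add(SSZ, SZ))))))
  step 11: S(S(S(S(S(S(add(SZ, SZ)))))))
  step 12: S(S(S(S(S(S(S(add(Z, SZ))))))))
  step 13: S^8(Z)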